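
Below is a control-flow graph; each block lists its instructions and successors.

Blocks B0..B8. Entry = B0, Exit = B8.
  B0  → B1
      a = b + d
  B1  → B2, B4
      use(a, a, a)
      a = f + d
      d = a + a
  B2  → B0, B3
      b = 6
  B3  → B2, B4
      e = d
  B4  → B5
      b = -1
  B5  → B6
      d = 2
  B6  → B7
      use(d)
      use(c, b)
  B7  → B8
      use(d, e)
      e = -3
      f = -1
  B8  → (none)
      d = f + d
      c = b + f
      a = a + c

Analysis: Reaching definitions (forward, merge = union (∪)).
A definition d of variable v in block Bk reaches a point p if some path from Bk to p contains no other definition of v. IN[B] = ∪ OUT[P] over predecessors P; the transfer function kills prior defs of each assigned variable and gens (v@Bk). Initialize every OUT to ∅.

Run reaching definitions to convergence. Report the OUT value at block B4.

Per-block solution:
  B0:  IN={a@B1, b@B2, d@B1, e@B3}  OUT={a@B0, b@B2, d@B1, e@B3}
  B1:  IN={a@B0, b@B2, d@B1, e@B3}  OUT={a@B1, b@B2, d@B1, e@B3}
  B2:  IN={a@B1, b@B2, d@B1, e@B3}  OUT={a@B1, b@B2, d@B1, e@B3}
  B3:  IN={a@B1, b@B2, d@B1, e@B3}  OUT={a@B1, b@B2, d@B1, e@B3}
  B4:  IN={a@B1, b@B2, d@B1, e@B3}  OUT={a@B1, b@B4, d@B1, e@B3}
  B5:  IN={a@B1, b@B4, d@B1, e@B3}  OUT={a@B1, b@B4, d@B5, e@B3}
  B6:  IN={a@B1, b@B4, d@B5, e@B3}  OUT={a@B1, b@B4, d@B5, e@B3}
  B7:  IN={a@B1, b@B4, d@B5, e@B3}  OUT={a@B1, b@B4, d@B5, e@B7, f@B7}
  B8:  IN={a@B1, b@B4, d@B5, e@B7, f@B7}  OUT={a@B8, b@B4, c@B8, d@B8, e@B7, f@B7}

Merge at B4: IN[B4] = OUT[B1] ⊔ OUT[B3] = {a@B1, b@B2, d@B1, e@B3}
Applying B4's transfer function to that IN value gives OUT[B4] (row B4 above).

Answer: {a@B1, b@B4, d@B1, e@B3}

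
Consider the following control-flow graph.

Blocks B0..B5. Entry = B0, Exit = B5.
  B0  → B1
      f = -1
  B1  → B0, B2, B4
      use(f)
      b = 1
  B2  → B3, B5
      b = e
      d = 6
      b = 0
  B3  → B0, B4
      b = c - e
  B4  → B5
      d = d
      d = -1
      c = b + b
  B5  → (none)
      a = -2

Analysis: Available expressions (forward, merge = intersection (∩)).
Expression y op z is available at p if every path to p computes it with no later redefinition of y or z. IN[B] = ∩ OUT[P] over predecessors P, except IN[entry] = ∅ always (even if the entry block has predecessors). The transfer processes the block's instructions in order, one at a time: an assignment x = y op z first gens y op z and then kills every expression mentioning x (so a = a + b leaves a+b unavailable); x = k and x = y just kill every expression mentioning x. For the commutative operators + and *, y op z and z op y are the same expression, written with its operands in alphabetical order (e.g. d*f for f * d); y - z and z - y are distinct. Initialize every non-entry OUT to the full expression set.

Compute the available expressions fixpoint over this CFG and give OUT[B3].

Answer: {c-e}

Working:
Converged values:
  B0: | IN={} | OUT={}
  B1: | IN={} | OUT={}
  B2: | IN={} | OUT={}
  B3: | IN={} | OUT={c-e}
  B4: | IN={} | OUT={b+b}
  B5: | IN={} | OUT={}

Merge at B3: IN[B3] = OUT[B2] = {}
Applying B3's transfer function to that IN value gives OUT[B3] (row B3 above).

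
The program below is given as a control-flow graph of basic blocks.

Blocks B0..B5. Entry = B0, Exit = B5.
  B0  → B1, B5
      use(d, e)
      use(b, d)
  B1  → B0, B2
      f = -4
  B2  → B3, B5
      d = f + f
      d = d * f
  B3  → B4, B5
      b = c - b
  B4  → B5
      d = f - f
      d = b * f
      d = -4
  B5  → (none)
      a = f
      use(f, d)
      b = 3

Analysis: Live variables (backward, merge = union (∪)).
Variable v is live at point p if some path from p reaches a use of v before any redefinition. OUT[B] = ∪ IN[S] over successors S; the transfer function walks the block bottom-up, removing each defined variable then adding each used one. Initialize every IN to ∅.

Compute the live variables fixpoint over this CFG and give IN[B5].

Fixpoint table:
  B0: | IN={b, c, d, e, f} | OUT={b, c, d, e, f}
  B1: | IN={b, c, d, e} | OUT={b, c, d, e, f}
  B2: | IN={b, c, f} | OUT={b, c, d, f}
  B3: | IN={b, c, d, f} | OUT={b, d, f}
  B4: | IN={b, f} | OUT={d, f}
  B5: | IN={d, f} | OUT={}

B5 is the boundary node: OUT[B5] = {}
Applying B5's transfer function to that OUT value gives IN[B5] (row B5 above).

Answer: {d, f}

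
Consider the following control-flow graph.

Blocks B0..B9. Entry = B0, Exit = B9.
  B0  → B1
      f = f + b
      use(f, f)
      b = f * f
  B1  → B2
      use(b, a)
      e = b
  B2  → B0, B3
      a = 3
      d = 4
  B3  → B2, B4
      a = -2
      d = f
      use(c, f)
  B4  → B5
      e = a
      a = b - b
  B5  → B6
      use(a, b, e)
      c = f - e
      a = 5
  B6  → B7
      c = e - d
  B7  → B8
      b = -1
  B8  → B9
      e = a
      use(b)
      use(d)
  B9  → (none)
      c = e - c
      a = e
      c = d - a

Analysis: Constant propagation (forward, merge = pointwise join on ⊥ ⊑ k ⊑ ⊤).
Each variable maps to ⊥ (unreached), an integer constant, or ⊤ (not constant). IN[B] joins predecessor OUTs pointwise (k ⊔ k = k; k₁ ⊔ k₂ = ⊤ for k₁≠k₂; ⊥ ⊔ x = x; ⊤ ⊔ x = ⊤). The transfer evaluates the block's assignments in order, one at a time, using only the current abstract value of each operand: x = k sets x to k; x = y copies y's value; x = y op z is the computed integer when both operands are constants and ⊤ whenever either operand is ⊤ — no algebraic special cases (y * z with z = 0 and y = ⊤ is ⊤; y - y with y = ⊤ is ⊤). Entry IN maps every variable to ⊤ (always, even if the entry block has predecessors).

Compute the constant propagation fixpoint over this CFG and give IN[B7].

Per-block solution:
  B0: | IN=(all ⊤) | OUT=(all ⊤)
  B1: | IN=(all ⊤) | OUT=(all ⊤)
  B2: | IN=(all ⊤) | OUT={a:3, d:4; rest ⊤}
  B3: | IN={a:3, d:4; rest ⊤} | OUT={a:-2; rest ⊤}
  B4: | IN={a:-2; rest ⊤} | OUT={e:-2; rest ⊤}
  B5: | IN={e:-2; rest ⊤} | OUT={a:5, e:-2; rest ⊤}
  B6: | IN={a:5, e:-2; rest ⊤} | OUT={a:5, e:-2; rest ⊤}
  B7: | IN={a:5, e:-2; rest ⊤} | OUT={a:5, b:-1, e:-2; rest ⊤}
  B8: | IN={a:5, b:-1, e:-2; rest ⊤} | OUT={a:5, b:-1, e:5; rest ⊤}
  B9: | IN={a:5, b:-1, e:5; rest ⊤} | OUT={a:5, b:-1, e:5; rest ⊤}

Merge at B7: IN[B7] = OUT[B6] = {a: 5, b: ⊤, c: ⊤, d: ⊤, e: -2, f: ⊤}

Answer: {a: 5, b: ⊤, c: ⊤, d: ⊤, e: -2, f: ⊤}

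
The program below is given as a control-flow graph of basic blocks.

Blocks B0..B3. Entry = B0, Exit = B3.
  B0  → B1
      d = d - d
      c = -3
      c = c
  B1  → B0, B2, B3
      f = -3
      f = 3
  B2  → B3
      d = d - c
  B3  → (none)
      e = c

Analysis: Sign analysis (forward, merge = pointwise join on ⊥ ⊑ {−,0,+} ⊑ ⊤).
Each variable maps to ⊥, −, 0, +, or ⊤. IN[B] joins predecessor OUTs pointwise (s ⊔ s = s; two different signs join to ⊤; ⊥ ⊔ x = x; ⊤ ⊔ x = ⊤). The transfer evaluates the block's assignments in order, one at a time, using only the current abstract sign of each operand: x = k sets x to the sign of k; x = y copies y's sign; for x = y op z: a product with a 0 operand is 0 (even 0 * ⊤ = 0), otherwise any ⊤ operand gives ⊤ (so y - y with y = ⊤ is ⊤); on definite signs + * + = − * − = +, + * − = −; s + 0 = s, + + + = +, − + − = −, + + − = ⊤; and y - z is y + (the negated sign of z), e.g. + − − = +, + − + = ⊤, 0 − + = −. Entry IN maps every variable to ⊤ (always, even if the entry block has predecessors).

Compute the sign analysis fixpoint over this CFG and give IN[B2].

Answer: {a: ⊤, b: ⊤, c: -, d: ⊤, e: ⊤, f: +}

Derivation:
Converged values:
  B0: | IN=(all ⊤) | OUT={c:-; rest ⊤}
  B1: | IN={c:-; rest ⊤} | OUT={c:-, f:+; rest ⊤}
  B2: | IN={c:-, f:+; rest ⊤} | OUT={c:-, f:+; rest ⊤}
  B3: | IN={c:-, f:+; rest ⊤} | OUT={c:-, e:-, f:+; rest ⊤}

Merge at B2: IN[B2] = OUT[B1] = {a: ⊤, b: ⊤, c: -, d: ⊤, e: ⊤, f: +}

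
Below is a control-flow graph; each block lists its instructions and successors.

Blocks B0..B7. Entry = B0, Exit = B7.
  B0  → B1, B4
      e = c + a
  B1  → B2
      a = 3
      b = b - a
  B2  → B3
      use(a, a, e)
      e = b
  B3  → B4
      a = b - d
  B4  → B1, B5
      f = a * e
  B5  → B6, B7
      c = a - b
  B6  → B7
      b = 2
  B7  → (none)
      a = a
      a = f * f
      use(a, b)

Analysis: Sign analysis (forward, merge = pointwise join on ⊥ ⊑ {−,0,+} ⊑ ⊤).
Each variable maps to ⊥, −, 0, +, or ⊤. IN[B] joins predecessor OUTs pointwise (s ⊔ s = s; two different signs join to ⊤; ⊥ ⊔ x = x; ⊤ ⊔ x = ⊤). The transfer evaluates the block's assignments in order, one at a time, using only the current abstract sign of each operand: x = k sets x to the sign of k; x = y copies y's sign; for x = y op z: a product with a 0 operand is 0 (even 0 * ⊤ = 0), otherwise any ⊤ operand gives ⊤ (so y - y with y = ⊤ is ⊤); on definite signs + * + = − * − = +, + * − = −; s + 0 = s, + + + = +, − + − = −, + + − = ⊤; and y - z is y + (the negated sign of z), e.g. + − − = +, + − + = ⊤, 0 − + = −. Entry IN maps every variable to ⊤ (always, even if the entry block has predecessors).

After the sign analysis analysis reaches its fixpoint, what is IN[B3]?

Answer: {a: +, b: ⊤, c: ⊤, d: ⊤, e: ⊤, f: ⊤}

Working:
Per-block solution:
  B0:   IN=(all ⊤)   OUT=(all ⊤)
  B1:   IN=(all ⊤)   OUT={a:+; rest ⊤}
  B2:   IN={a:+; rest ⊤}   OUT={a:+; rest ⊤}
  B3:   IN={a:+; rest ⊤}   OUT=(all ⊤)
  B4:   IN=(all ⊤)   OUT=(all ⊤)
  B5:   IN=(all ⊤)   OUT=(all ⊤)
  B6:   IN=(all ⊤)   OUT={b:+; rest ⊤}
  B7:   IN=(all ⊤)   OUT=(all ⊤)

Merge at B3: IN[B3] = OUT[B2] = {a: +, b: ⊤, c: ⊤, d: ⊤, e: ⊤, f: ⊤}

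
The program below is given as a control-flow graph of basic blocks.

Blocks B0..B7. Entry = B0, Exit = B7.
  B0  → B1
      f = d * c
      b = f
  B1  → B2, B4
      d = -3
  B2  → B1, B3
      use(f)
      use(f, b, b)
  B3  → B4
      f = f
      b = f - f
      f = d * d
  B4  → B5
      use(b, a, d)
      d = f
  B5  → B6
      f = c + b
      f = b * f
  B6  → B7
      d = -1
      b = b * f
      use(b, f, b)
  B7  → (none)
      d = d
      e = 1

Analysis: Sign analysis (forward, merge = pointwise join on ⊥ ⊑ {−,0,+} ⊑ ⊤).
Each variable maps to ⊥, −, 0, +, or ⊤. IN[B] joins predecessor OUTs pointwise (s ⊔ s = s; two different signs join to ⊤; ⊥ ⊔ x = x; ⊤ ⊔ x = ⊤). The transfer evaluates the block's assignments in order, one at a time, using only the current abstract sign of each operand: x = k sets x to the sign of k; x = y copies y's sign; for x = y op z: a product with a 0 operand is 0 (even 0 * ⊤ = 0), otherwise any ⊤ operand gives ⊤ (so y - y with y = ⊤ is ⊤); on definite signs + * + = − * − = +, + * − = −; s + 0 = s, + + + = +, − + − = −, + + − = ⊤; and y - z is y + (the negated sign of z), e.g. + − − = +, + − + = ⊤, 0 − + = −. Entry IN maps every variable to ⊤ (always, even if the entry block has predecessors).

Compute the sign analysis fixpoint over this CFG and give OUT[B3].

Answer: {a: ⊤, b: ⊤, c: ⊤, d: -, e: ⊤, f: +}

Working:
Fixpoint table:
  B0: | IN=(all ⊤) | OUT=(all ⊤)
  B1: | IN=(all ⊤) | OUT={d:-; rest ⊤}
  B2: | IN={d:-; rest ⊤} | OUT={d:-; rest ⊤}
  B3: | IN={d:-; rest ⊤} | OUT={d:-, f:+; rest ⊤}
  B4: | IN={d:-; rest ⊤} | OUT=(all ⊤)
  B5: | IN=(all ⊤) | OUT=(all ⊤)
  B6: | IN=(all ⊤) | OUT={d:-; rest ⊤}
  B7: | IN={d:-; rest ⊤} | OUT={d:-, e:+; rest ⊤}

Merge at B3: IN[B3] = OUT[B2] = {a: ⊤, b: ⊤, c: ⊤, d: -, e: ⊤, f: ⊤}
Applying B3's transfer function to that IN value gives OUT[B3] (row B3 above).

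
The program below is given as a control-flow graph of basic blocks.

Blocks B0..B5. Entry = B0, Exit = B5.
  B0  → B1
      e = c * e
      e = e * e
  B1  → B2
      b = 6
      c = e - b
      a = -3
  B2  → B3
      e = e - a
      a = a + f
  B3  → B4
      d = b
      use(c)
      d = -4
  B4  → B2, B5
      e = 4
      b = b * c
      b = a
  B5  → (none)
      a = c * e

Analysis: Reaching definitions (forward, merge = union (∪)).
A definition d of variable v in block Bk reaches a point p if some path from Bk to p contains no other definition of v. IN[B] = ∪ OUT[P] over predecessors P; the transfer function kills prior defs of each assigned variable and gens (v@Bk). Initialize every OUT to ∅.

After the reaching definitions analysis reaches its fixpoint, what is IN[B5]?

Fixpoint table:
  B0:  IN={}  OUT={e@B0}
  B1:  IN={e@B0}  OUT={a@B1, b@B1, c@B1, e@B0}
  B2:  IN={a@B1, a@B2, b@B1, b@B4, c@B1, d@B3, e@B0, e@B4}  OUT={a@B2, b@B1, b@B4, c@B1, d@B3, e@B2}
  B3:  IN={a@B2, b@B1, b@B4, c@B1, d@B3, e@B2}  OUT={a@B2, b@B1, b@B4, c@B1, d@B3, e@B2}
  B4:  IN={a@B2, b@B1, b@B4, c@B1, d@B3, e@B2}  OUT={a@B2, b@B4, c@B1, d@B3, e@B4}
  B5:  IN={a@B2, b@B4, c@B1, d@B3, e@B4}  OUT={a@B5, b@B4, c@B1, d@B3, e@B4}

Merge at B5: IN[B5] = OUT[B4] = {a@B2, b@B4, c@B1, d@B3, e@B4}

Answer: {a@B2, b@B4, c@B1, d@B3, e@B4}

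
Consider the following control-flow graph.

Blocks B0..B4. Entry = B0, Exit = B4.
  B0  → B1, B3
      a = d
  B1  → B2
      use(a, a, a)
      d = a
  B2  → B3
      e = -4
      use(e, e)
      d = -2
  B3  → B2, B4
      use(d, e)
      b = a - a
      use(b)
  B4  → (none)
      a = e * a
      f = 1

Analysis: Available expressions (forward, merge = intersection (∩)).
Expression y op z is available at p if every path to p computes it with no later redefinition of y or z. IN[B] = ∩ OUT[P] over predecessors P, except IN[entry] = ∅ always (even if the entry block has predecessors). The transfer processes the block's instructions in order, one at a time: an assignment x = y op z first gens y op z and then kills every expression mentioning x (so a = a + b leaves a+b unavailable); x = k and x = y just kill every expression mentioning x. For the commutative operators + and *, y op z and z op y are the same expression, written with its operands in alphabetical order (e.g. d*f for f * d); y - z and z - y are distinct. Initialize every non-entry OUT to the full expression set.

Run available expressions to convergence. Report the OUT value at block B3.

Answer: {a-a}

Trace:
Converged values:
  B0:   IN={}   OUT={}
  B1:   IN={}   OUT={}
  B2:   IN={}   OUT={}
  B3:   IN={}   OUT={a-a}
  B4:   IN={a-a}   OUT={}

Merge at B3: IN[B3] = OUT[B0] ∩ OUT[B2] = {}
Applying B3's transfer function to that IN value gives OUT[B3] (row B3 above).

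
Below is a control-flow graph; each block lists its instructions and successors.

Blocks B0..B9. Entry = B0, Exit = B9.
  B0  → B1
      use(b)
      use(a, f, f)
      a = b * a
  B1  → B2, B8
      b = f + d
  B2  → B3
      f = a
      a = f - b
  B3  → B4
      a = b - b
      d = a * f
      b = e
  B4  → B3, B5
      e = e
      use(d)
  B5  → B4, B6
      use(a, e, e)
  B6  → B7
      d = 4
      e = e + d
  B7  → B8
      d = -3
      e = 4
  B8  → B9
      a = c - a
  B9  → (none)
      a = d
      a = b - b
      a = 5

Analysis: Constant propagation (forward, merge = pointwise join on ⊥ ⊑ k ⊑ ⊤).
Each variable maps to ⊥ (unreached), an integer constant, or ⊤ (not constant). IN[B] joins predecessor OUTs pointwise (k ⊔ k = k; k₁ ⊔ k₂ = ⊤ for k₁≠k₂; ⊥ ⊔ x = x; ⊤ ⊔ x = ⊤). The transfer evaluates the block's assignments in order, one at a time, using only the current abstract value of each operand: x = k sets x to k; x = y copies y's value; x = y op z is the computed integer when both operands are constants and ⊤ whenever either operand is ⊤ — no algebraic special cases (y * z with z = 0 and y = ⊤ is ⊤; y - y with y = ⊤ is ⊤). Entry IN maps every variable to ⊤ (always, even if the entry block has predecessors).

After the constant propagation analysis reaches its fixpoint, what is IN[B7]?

Answer: {a: ⊤, b: ⊤, c: ⊤, d: 4, e: ⊤, f: ⊤}

Derivation:
Fixpoint table:
  B0: | IN=(all ⊤) | OUT=(all ⊤)
  B1: | IN=(all ⊤) | OUT=(all ⊤)
  B2: | IN=(all ⊤) | OUT=(all ⊤)
  B3: | IN=(all ⊤) | OUT=(all ⊤)
  B4: | IN=(all ⊤) | OUT=(all ⊤)
  B5: | IN=(all ⊤) | OUT=(all ⊤)
  B6: | IN=(all ⊤) | OUT={d:4; rest ⊤}
  B7: | IN={d:4; rest ⊤} | OUT={d:-3, e:4; rest ⊤}
  B8: | IN=(all ⊤) | OUT=(all ⊤)
  B9: | IN=(all ⊤) | OUT={a:5; rest ⊤}

Merge at B7: IN[B7] = OUT[B6] = {a: ⊤, b: ⊤, c: ⊤, d: 4, e: ⊤, f: ⊤}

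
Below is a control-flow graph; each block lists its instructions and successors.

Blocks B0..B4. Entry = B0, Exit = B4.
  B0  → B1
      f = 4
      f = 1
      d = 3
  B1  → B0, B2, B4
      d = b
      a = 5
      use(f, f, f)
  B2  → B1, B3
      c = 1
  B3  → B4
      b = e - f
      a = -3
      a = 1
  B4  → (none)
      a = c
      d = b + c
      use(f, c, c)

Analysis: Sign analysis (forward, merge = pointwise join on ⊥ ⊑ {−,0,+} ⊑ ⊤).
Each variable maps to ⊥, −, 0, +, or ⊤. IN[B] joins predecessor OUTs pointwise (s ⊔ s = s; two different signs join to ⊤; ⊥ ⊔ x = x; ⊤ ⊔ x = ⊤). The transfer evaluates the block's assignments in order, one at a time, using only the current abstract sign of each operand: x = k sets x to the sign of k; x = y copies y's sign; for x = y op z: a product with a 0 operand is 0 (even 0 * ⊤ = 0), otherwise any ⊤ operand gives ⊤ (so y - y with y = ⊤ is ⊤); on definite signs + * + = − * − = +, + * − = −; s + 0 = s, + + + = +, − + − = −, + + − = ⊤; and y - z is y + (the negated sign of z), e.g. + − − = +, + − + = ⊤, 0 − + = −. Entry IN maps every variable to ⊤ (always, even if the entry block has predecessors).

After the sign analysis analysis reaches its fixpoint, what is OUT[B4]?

Converged values:
  B0:  IN=(all ⊤)  OUT={d:+, f:+; rest ⊤}
  B1:  IN={f:+; rest ⊤}  OUT={a:+, f:+; rest ⊤}
  B2:  IN={a:+, f:+; rest ⊤}  OUT={a:+, c:+, f:+; rest ⊤}
  B3:  IN={a:+, c:+, f:+; rest ⊤}  OUT={a:+, c:+, f:+; rest ⊤}
  B4:  IN={a:+, f:+; rest ⊤}  OUT={f:+; rest ⊤}

Merge at B4: IN[B4] = OUT[B1] ⊔ OUT[B3] = {a: +, b: ⊤, c: ⊤, d: ⊤, e: ⊤, f: +}
Applying B4's transfer function to that IN value gives OUT[B4] (row B4 above).

Answer: {a: ⊤, b: ⊤, c: ⊤, d: ⊤, e: ⊤, f: +}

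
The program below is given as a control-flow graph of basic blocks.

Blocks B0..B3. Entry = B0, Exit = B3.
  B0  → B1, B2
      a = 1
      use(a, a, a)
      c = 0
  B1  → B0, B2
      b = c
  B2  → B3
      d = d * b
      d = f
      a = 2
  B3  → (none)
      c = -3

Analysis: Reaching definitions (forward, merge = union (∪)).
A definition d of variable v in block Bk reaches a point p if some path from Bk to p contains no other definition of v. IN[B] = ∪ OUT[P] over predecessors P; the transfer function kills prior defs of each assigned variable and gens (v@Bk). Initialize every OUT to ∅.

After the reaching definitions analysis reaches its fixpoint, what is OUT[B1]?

Per-block solution:
  B0:  IN={a@B0, b@B1, c@B0}  OUT={a@B0, b@B1, c@B0}
  B1:  IN={a@B0, b@B1, c@B0}  OUT={a@B0, b@B1, c@B0}
  B2:  IN={a@B0, b@B1, c@B0}  OUT={a@B2, b@B1, c@B0, d@B2}
  B3:  IN={a@B2, b@B1, c@B0, d@B2}  OUT={a@B2, b@B1, c@B3, d@B2}

Merge at B1: IN[B1] = OUT[B0] = {a@B0, b@B1, c@B0}
Applying B1's transfer function to that IN value gives OUT[B1] (row B1 above).

Answer: {a@B0, b@B1, c@B0}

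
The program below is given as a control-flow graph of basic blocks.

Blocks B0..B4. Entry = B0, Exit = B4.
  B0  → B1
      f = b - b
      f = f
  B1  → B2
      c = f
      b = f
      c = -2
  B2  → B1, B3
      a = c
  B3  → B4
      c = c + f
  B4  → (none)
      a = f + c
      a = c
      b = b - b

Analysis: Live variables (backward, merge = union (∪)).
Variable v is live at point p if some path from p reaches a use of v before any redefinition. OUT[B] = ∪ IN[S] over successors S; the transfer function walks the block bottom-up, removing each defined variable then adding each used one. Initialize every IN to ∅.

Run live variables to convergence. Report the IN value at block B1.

Per-block solution:
  B0:  IN={b}  OUT={f}
  B1:  IN={f}  OUT={b, c, f}
  B2:  IN={b, c, f}  OUT={b, c, f}
  B3:  IN={b, c, f}  OUT={b, c, f}
  B4:  IN={b, c, f}  OUT={}

Merge at B1: OUT[B1] = IN[B2] = {b, c, f}
Applying B1's transfer function to that OUT value gives IN[B1] (row B1 above).

Answer: {f}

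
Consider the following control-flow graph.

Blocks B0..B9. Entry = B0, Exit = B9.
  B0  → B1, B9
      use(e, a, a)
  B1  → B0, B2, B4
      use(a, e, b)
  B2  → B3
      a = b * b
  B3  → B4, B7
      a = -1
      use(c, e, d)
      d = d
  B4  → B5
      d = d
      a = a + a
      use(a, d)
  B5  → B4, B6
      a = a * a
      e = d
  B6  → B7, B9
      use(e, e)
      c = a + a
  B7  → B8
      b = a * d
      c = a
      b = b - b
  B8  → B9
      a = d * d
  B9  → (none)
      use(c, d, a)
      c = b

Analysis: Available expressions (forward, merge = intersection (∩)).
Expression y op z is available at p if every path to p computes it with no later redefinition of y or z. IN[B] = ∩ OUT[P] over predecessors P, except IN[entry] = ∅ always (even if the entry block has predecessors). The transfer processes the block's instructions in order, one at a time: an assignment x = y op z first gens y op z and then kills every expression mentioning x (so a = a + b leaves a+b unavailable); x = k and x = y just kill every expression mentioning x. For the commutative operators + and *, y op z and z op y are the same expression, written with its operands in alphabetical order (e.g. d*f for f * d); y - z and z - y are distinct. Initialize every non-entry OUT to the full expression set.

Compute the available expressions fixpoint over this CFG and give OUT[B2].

Answer: {b*b}

Trace:
Fixpoint table:
  B0:  IN={}  OUT={}
  B1:  IN={}  OUT={}
  B2:  IN={}  OUT={b*b}
  B3:  IN={b*b}  OUT={b*b}
  B4:  IN={}  OUT={}
  B5:  IN={}  OUT={}
  B6:  IN={}  OUT={a+a}
  B7:  IN={}  OUT={a*d}
  B8:  IN={a*d}  OUT={d*d}
  B9:  IN={}  OUT={}

Merge at B2: IN[B2] = OUT[B1] = {}
Applying B2's transfer function to that IN value gives OUT[B2] (row B2 above).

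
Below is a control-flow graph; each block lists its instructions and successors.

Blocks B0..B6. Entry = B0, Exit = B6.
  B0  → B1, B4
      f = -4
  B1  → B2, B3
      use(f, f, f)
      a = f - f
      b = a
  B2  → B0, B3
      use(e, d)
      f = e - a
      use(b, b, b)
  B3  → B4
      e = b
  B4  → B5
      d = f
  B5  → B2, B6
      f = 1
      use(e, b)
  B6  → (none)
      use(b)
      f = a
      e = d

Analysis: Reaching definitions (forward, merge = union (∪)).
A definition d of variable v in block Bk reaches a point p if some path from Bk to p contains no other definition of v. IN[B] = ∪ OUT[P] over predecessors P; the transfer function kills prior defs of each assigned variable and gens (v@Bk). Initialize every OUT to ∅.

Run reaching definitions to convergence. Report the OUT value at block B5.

Fixpoint table:
  B0: | IN={a@B1, b@B1, d@B4, e@B3, f@B2} | OUT={a@B1, b@B1, d@B4, e@B3, f@B0}
  B1: | IN={a@B1, b@B1, d@B4, e@B3, f@B0} | OUT={a@B1, b@B1, d@B4, e@B3, f@B0}
  B2: | IN={a@B1, b@B1, d@B4, e@B3, f@B0, f@B5} | OUT={a@B1, b@B1, d@B4, e@B3, f@B2}
  B3: | IN={a@B1, b@B1, d@B4, e@B3, f@B0, f@B2} | OUT={a@B1, b@B1, d@B4, e@B3, f@B0, f@B2}
  B4: | IN={a@B1, b@B1, d@B4, e@B3, f@B0, f@B2} | OUT={a@B1, b@B1, d@B4, e@B3, f@B0, f@B2}
  B5: | IN={a@B1, b@B1, d@B4, e@B3, f@B0, f@B2} | OUT={a@B1, b@B1, d@B4, e@B3, f@B5}
  B6: | IN={a@B1, b@B1, d@B4, e@B3, f@B5} | OUT={a@B1, b@B1, d@B4, e@B6, f@B6}

Merge at B5: IN[B5] = OUT[B4] = {a@B1, b@B1, d@B4, e@B3, f@B0, f@B2}
Applying B5's transfer function to that IN value gives OUT[B5] (row B5 above).

Answer: {a@B1, b@B1, d@B4, e@B3, f@B5}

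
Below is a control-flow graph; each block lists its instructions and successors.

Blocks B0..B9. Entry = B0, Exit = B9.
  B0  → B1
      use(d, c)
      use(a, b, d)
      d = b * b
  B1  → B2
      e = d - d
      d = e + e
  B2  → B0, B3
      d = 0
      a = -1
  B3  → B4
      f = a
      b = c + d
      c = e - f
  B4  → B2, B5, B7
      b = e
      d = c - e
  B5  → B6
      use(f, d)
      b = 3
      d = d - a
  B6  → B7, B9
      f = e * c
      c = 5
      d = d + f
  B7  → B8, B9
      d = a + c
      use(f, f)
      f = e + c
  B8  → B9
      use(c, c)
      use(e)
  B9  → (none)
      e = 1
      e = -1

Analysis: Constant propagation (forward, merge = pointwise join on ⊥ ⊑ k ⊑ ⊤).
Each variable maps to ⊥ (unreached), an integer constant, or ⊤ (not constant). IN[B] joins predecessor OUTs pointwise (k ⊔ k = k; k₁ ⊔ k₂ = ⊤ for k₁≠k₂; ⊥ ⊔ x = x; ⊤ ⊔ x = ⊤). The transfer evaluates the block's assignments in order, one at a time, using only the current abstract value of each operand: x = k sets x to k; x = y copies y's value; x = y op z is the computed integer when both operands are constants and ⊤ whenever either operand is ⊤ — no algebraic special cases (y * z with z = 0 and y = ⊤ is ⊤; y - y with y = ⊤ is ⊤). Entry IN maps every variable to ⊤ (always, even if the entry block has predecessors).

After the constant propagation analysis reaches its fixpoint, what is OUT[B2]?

Fixpoint table:
  B0:  IN=(all ⊤)  OUT=(all ⊤)
  B1:  IN=(all ⊤)  OUT=(all ⊤)
  B2:  IN=(all ⊤)  OUT={a:-1, d:0; rest ⊤}
  B3:  IN={a:-1, d:0; rest ⊤}  OUT={a:-1, d:0, f:-1; rest ⊤}
  B4:  IN={a:-1, d:0, f:-1; rest ⊤}  OUT={a:-1, f:-1; rest ⊤}
  B5:  IN={a:-1, f:-1; rest ⊤}  OUT={a:-1, b:3, f:-1; rest ⊤}
  B6:  IN={a:-1, b:3, f:-1; rest ⊤}  OUT={a:-1, b:3, c:5; rest ⊤}
  B7:  IN={a:-1; rest ⊤}  OUT={a:-1; rest ⊤}
  B8:  IN={a:-1; rest ⊤}  OUT={a:-1; rest ⊤}
  B9:  IN={a:-1; rest ⊤}  OUT={a:-1, e:-1; rest ⊤}

Merge at B2: IN[B2] = OUT[B1] ⊔ OUT[B4] = {a: ⊤, b: ⊤, c: ⊤, d: ⊤, e: ⊤, f: ⊤}
Applying B2's transfer function to that IN value gives OUT[B2] (row B2 above).

Answer: {a: -1, b: ⊤, c: ⊤, d: 0, e: ⊤, f: ⊤}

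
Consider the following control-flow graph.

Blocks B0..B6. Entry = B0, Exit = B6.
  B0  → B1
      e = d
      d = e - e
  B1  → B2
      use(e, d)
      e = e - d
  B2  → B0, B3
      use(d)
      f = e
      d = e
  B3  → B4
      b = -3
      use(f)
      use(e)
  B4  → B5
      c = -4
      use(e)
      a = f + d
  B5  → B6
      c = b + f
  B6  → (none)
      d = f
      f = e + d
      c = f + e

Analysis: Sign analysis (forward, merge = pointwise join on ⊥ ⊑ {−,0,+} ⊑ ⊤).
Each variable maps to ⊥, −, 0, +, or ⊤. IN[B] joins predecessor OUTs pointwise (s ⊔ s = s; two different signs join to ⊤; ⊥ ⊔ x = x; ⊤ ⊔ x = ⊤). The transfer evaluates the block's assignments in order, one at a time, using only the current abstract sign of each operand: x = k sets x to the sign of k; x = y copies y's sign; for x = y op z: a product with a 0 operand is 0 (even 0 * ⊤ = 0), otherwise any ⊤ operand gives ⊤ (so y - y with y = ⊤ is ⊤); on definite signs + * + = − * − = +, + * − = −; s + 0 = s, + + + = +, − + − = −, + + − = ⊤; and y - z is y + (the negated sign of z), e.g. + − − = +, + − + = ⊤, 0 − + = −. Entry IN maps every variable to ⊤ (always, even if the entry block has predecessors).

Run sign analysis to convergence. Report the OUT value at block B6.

Per-block solution:
  B0: | IN=(all ⊤) | OUT=(all ⊤)
  B1: | IN=(all ⊤) | OUT=(all ⊤)
  B2: | IN=(all ⊤) | OUT=(all ⊤)
  B3: | IN=(all ⊤) | OUT={b:-; rest ⊤}
  B4: | IN={b:-; rest ⊤} | OUT={b:-, c:-; rest ⊤}
  B5: | IN={b:-, c:-; rest ⊤} | OUT={b:-; rest ⊤}
  B6: | IN={b:-; rest ⊤} | OUT={b:-; rest ⊤}

Merge at B6: IN[B6] = OUT[B5] = {a: ⊤, b: -, c: ⊤, d: ⊤, e: ⊤, f: ⊤}
Applying B6's transfer function to that IN value gives OUT[B6] (row B6 above).

Answer: {a: ⊤, b: -, c: ⊤, d: ⊤, e: ⊤, f: ⊤}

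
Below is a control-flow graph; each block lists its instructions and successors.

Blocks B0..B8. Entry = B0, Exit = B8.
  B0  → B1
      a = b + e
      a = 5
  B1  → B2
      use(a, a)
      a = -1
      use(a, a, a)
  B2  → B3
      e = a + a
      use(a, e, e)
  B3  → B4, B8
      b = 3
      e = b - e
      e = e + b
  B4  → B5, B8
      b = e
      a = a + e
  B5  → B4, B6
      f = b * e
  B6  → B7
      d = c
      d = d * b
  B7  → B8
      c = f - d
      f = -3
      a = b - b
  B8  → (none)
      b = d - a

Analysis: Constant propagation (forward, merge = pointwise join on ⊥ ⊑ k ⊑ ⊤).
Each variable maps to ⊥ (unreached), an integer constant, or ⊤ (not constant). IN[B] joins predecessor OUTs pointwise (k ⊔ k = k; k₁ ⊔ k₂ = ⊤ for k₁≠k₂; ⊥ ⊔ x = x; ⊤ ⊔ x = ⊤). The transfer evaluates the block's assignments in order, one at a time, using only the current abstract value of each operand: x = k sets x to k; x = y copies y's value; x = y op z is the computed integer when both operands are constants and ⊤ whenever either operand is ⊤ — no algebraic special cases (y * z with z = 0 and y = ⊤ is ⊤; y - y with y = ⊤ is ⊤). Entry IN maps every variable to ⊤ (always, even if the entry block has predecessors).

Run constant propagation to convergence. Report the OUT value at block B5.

Answer: {a: ⊤, b: 8, c: ⊤, d: ⊤, e: 8, f: 64}

Working:
Converged values:
  B0:   IN=(all ⊤)   OUT={a:5; rest ⊤}
  B1:   IN={a:5; rest ⊤}   OUT={a:-1; rest ⊤}
  B2:   IN={a:-1; rest ⊤}   OUT={a:-1, e:-2; rest ⊤}
  B3:   IN={a:-1, e:-2; rest ⊤}   OUT={a:-1, b:3, e:8; rest ⊤}
  B4:   IN={e:8; rest ⊤}   OUT={b:8, e:8; rest ⊤}
  B5:   IN={b:8, e:8; rest ⊤}   OUT={b:8, e:8, f:64; rest ⊤}
  B6:   IN={b:8, e:8, f:64; rest ⊤}   OUT={b:8, e:8, f:64; rest ⊤}
  B7:   IN={b:8, e:8, f:64; rest ⊤}   OUT={a:0, b:8, e:8, f:-3; rest ⊤}
  B8:   IN={e:8; rest ⊤}   OUT={e:8; rest ⊤}

Merge at B5: IN[B5] = OUT[B4] = {a: ⊤, b: 8, c: ⊤, d: ⊤, e: 8, f: ⊤}
Applying B5's transfer function to that IN value gives OUT[B5] (row B5 above).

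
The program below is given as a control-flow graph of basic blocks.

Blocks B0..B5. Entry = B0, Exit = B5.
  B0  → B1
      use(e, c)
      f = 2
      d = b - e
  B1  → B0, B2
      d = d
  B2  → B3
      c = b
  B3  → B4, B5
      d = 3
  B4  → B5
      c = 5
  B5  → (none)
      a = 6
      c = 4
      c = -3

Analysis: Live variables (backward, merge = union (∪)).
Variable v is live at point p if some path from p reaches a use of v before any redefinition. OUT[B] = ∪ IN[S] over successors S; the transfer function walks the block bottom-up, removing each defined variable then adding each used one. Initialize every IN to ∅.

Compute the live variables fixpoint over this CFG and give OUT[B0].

Answer: {b, c, d, e}

Working:
Per-block solution:
  B0: | IN={b, c, e} | OUT={b, c, d, e}
  B1: | IN={b, c, d, e} | OUT={b, c, e}
  B2: | IN={b} | OUT={}
  B3: | IN={} | OUT={}
  B4: | IN={} | OUT={}
  B5: | IN={} | OUT={}

Merge at B0: OUT[B0] = IN[B1] = {b, c, d, e}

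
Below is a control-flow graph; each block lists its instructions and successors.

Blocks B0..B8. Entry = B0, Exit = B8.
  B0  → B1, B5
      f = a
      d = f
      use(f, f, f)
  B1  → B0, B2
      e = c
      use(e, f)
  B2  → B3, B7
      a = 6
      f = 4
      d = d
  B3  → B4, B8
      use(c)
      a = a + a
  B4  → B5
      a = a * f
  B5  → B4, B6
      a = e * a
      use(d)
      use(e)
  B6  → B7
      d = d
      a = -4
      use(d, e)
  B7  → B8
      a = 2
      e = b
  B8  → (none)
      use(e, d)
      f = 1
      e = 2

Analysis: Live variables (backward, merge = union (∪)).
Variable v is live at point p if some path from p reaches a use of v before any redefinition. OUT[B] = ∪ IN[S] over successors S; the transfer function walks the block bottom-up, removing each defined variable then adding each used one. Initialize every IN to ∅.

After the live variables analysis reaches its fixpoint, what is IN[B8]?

Answer: {d, e}

Trace:
Fixpoint table:
  B0: | IN={a, b, c, e} | OUT={a, b, c, d, e, f}
  B1: | IN={a, b, c, d, f} | OUT={a, b, c, d, e}
  B2: | IN={b, c, d, e} | OUT={a, b, c, d, e, f}
  B3: | IN={a, b, c, d, e, f} | OUT={a, b, d, e, f}
  B4: | IN={a, b, d, e, f} | OUT={a, b, d, e, f}
  B5: | IN={a, b, d, e, f} | OUT={a, b, d, e, f}
  B6: | IN={b, d, e} | OUT={b, d}
  B7: | IN={b, d} | OUT={d, e}
  B8: | IN={d, e} | OUT={}

B8 is the boundary node: OUT[B8] = {}
Applying B8's transfer function to that OUT value gives IN[B8] (row B8 above).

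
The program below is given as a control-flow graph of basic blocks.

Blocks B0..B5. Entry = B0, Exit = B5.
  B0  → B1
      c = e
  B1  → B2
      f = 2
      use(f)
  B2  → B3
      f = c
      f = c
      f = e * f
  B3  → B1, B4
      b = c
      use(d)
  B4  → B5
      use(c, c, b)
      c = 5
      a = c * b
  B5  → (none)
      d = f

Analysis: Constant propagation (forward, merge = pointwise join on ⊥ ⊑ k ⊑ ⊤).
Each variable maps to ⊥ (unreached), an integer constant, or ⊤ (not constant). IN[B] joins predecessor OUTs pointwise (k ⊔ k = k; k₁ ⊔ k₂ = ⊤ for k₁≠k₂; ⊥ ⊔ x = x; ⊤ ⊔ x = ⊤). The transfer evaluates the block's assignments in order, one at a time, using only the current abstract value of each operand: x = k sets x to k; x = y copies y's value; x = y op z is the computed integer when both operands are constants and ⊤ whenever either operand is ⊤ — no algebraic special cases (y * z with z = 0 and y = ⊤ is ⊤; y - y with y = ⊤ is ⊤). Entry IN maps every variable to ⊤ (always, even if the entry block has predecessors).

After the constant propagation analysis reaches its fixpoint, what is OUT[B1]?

Per-block solution:
  B0:   IN=(all ⊤)   OUT=(all ⊤)
  B1:   IN=(all ⊤)   OUT={f:2; rest ⊤}
  B2:   IN={f:2; rest ⊤}   OUT=(all ⊤)
  B3:   IN=(all ⊤)   OUT=(all ⊤)
  B4:   IN=(all ⊤)   OUT={c:5; rest ⊤}
  B5:   IN={c:5; rest ⊤}   OUT={c:5; rest ⊤}

Merge at B1: IN[B1] = OUT[B0] ⊔ OUT[B3] = {a: ⊤, b: ⊤, c: ⊤, d: ⊤, e: ⊤, f: ⊤}
Applying B1's transfer function to that IN value gives OUT[B1] (row B1 above).

Answer: {a: ⊤, b: ⊤, c: ⊤, d: ⊤, e: ⊤, f: 2}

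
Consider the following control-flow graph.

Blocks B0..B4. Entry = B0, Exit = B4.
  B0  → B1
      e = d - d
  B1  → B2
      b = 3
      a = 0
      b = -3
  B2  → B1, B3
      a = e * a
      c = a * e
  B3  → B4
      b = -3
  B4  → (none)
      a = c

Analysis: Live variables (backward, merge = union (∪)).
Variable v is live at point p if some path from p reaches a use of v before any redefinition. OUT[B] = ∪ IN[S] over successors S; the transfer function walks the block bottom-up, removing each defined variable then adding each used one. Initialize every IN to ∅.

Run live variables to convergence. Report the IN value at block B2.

Per-block solution:
  B0:  IN={d}  OUT={e}
  B1:  IN={e}  OUT={a, e}
  B2:  IN={a, e}  OUT={c, e}
  B3:  IN={c}  OUT={c}
  B4:  IN={c}  OUT={}

Merge at B2: OUT[B2] = IN[B1] ⊔ IN[B3] = {c, e}
Applying B2's transfer function to that OUT value gives IN[B2] (row B2 above).

Answer: {a, e}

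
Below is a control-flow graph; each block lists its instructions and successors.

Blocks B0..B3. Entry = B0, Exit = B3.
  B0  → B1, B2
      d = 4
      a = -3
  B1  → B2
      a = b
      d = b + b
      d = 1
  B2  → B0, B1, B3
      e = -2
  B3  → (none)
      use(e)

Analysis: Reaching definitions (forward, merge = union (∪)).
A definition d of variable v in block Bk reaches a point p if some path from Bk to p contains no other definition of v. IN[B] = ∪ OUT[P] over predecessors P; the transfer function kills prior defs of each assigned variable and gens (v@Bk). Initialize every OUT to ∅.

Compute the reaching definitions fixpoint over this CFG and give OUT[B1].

Fixpoint table:
  B0: | IN={a@B0, a@B1, d@B0, d@B1, e@B2} | OUT={a@B0, d@B0, e@B2}
  B1: | IN={a@B0, a@B1, d@B0, d@B1, e@B2} | OUT={a@B1, d@B1, e@B2}
  B2: | IN={a@B0, a@B1, d@B0, d@B1, e@B2} | OUT={a@B0, a@B1, d@B0, d@B1, e@B2}
  B3: | IN={a@B0, a@B1, d@B0, d@B1, e@B2} | OUT={a@B0, a@B1, d@B0, d@B1, e@B2}

Merge at B1: IN[B1] = OUT[B0] ⊔ OUT[B2] = {a@B0, a@B1, d@B0, d@B1, e@B2}
Applying B1's transfer function to that IN value gives OUT[B1] (row B1 above).

Answer: {a@B1, d@B1, e@B2}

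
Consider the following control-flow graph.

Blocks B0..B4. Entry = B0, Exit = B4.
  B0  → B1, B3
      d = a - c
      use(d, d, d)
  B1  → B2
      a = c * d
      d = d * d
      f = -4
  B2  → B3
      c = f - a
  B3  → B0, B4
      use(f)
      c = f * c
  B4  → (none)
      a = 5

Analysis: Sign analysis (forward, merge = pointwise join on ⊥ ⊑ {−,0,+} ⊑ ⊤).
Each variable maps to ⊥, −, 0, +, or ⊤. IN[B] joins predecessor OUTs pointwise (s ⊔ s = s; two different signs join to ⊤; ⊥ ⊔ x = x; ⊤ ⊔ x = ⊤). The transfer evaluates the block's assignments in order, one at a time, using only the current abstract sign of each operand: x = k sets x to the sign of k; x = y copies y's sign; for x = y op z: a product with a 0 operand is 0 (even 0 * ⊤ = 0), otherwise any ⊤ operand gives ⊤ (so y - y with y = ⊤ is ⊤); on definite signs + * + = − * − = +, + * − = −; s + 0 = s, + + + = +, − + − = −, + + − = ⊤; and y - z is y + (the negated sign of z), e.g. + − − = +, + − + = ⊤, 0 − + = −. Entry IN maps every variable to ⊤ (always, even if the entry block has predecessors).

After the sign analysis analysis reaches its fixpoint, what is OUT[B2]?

Converged values:
  B0: | IN=(all ⊤) | OUT=(all ⊤)
  B1: | IN=(all ⊤) | OUT={f:-; rest ⊤}
  B2: | IN={f:-; rest ⊤} | OUT={f:-; rest ⊤}
  B3: | IN=(all ⊤) | OUT=(all ⊤)
  B4: | IN=(all ⊤) | OUT={a:+; rest ⊤}

Merge at B2: IN[B2] = OUT[B1] = {a: ⊤, b: ⊤, c: ⊤, d: ⊤, e: ⊤, f: -}
Applying B2's transfer function to that IN value gives OUT[B2] (row B2 above).

Answer: {a: ⊤, b: ⊤, c: ⊤, d: ⊤, e: ⊤, f: -}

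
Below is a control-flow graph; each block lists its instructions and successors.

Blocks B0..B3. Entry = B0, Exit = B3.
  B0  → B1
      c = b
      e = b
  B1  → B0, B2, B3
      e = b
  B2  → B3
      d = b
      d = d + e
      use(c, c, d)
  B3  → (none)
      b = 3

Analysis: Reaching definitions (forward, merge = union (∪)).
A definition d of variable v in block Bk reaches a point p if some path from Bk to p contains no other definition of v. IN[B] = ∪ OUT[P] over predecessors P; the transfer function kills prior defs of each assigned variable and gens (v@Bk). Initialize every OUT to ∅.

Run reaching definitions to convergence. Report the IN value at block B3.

Answer: {c@B0, d@B2, e@B1}

Derivation:
Fixpoint table:
  B0:  IN={c@B0, e@B1}  OUT={c@B0, e@B0}
  B1:  IN={c@B0, e@B0}  OUT={c@B0, e@B1}
  B2:  IN={c@B0, e@B1}  OUT={c@B0, d@B2, e@B1}
  B3:  IN={c@B0, d@B2, e@B1}  OUT={b@B3, c@B0, d@B2, e@B1}

Merge at B3: IN[B3] = OUT[B1] ⊔ OUT[B2] = {c@B0, d@B2, e@B1}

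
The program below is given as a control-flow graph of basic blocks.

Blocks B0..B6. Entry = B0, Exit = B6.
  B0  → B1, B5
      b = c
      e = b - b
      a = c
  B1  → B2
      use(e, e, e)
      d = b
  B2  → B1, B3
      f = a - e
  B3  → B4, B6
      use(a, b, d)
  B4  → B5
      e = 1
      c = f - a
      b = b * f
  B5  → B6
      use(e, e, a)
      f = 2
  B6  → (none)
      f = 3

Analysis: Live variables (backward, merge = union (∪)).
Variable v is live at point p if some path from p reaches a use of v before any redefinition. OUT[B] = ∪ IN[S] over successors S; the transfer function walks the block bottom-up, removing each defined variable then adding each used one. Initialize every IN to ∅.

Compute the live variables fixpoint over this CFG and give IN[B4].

Converged values:
  B0: | IN={c} | OUT={a, b, e}
  B1: | IN={a, b, e} | OUT={a, b, d, e}
  B2: | IN={a, b, d, e} | OUT={a, b, d, e, f}
  B3: | IN={a, b, d, f} | OUT={a, b, f}
  B4: | IN={a, b, f} | OUT={a, e}
  B5: | IN={a, e} | OUT={}
  B6: | IN={} | OUT={}

Merge at B4: OUT[B4] = IN[B5] = {a, e}
Applying B4's transfer function to that OUT value gives IN[B4] (row B4 above).

Answer: {a, b, f}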